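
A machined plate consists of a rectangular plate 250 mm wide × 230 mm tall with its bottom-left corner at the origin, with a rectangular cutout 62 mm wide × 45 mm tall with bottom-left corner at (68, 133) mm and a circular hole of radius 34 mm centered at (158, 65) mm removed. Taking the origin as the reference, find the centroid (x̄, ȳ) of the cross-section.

plate: A = 250 × 230 = 57500.00, centroid at (125.00, 115.00).
hole 1: A = −(62 × 45) = -2790.00, centroid at (99.00, 155.50).
hole 2: A = −π·34² = -3631.68, centroid at (158.00, 65.00).
ΣA = 51078.32 mm²
ΣAx̄ = (57500.00)(125.00) + (-2790.00)(99.00) + (-3631.68)(158.00) = 6337484.39 mm³
ΣAȳ = (57500.00)(115.00) + (-2790.00)(155.50) + (-3631.68)(65.00) = 5942595.73 mm³
x̄ = 6337484.39 / 51078.32 = 124.07 mm
ȳ = 5942595.73 / 51078.32 = 116.34 mm

x̄ = 124.07 mm, ȳ = 116.34 mm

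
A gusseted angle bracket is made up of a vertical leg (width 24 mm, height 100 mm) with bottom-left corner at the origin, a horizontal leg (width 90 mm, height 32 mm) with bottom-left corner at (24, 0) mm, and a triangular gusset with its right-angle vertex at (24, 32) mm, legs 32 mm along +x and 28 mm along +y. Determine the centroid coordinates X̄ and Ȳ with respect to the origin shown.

X̄ = 42.43 mm, Ȳ = 32.23 mm

vertical leg: A = 24 × 100 = 2400.00, centroid at (12.00, 50.00).
horizontal leg: A = 90 × 32 = 2880.00, centroid at (69.00, 16.00).
gusset: A = ½·32·28 = 448.00, centroid at (34.67, 41.33).
ΣA = 5728.00 mm²
ΣAX̄ = (2400.00)(12.00) + (2880.00)(69.00) + (448.00)(34.67) = 243050.67 mm³
ΣAȲ = (2400.00)(50.00) + (2880.00)(16.00) + (448.00)(41.33) = 184597.33 mm³
X̄ = 243050.67 / 5728.00 = 42.43 mm
Ȳ = 184597.33 / 5728.00 = 32.23 mm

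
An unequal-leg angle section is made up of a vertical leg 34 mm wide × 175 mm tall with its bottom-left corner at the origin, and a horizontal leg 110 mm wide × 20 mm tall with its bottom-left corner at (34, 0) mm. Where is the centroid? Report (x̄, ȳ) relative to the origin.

vertical leg: A = 34 × 175 = 5950.00, centroid at (17.00, 87.50).
horizontal leg: A = 110 × 20 = 2200.00, centroid at (89.00, 10.00).
ΣA = 8150.00 mm²
ΣAx̄ = (5950.00)(17.00) + (2200.00)(89.00) = 296950.00 mm³
ΣAȳ = (5950.00)(87.50) + (2200.00)(10.00) = 542625.00 mm³
x̄ = 296950.00 / 8150.00 = 36.44 mm
ȳ = 542625.00 / 8150.00 = 66.58 mm

x̄ = 36.44 mm, ȳ = 66.58 mm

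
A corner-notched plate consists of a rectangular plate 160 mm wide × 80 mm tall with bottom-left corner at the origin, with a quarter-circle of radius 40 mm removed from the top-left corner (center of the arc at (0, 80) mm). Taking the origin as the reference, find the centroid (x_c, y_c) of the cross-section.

Part | A | x̄ᵢ | ȳᵢ | A·x̄ᵢ | A·ȳᵢ
plate | 12800.00 | 80.00 | 40.00 | 1024000.00 | 512000.00
removed quarter-circle | -1256.64 | 16.98 | 63.02 | -21333.33 | -79197.63
Σ | 11543.36 |  |  | 1002666.67 | 432802.37
x_c = 1002666.67 / 11543.36 = 86.86 mm
y_c = 432802.37 / 11543.36 = 37.49 mm

x_c = 86.86 mm, y_c = 37.49 mm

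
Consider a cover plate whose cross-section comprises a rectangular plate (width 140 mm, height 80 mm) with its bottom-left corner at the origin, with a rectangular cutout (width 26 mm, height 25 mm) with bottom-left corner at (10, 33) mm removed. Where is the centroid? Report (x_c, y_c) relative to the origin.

plate: A = 140 × 80 = 11200.00, centroid at (70.00, 40.00).
hole: A = −(26 × 25) = -650.00, centroid at (23.00, 45.50).
ΣA = 10550.00 mm²
ΣAx_c = (11200.00)(70.00) + (-650.00)(23.00) = 769050.00 mm³
ΣAy_c = (11200.00)(40.00) + (-650.00)(45.50) = 418425.00 mm³
x_c = 769050.00 / 10550.00 = 72.90 mm
y_c = 418425.00 / 10550.00 = 39.66 mm

x_c = 72.90 mm, y_c = 39.66 mm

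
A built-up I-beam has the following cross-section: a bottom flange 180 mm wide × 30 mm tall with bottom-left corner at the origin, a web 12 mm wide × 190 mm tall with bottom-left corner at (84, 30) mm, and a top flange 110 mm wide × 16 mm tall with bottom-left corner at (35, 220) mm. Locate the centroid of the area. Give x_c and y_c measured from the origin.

x_c = 90.00 mm, y_c = 81.28 mm

Part | A | x̄ᵢ | ȳᵢ | A·x̄ᵢ | A·ȳᵢ
bottom flange | 5400.00 | 90.00 | 15.00 | 486000.00 | 81000.00
web | 2280.00 | 90.00 | 125.00 | 205200.00 | 285000.00
top flange | 1760.00 | 90.00 | 228.00 | 158400.00 | 401280.00
Σ | 9440.00 |  |  | 849600.00 | 767280.00
x_c = 849600.00 / 9440.00 = 90.00 mm
y_c = 767280.00 / 9440.00 = 81.28 mm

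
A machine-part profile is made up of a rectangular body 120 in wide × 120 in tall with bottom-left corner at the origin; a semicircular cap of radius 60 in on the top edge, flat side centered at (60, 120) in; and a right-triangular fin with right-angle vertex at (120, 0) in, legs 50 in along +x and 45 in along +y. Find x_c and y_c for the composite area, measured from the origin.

Part | A | x̄ᵢ | ȳᵢ | A·x̄ᵢ | A·ȳᵢ
rectangular body | 14400.00 | 60.00 | 60.00 | 864000.00 | 864000.00
semicircular top | 5654.87 | 60.00 | 145.46 | 339292.01 | 822584.01
triangular fin | 1125.00 | 136.67 | 15.00 | 153750.00 | 16875.00
Σ | 21179.87 |  |  | 1357042.01 | 1703459.01
x_c = 1357042.01 / 21179.87 = 64.07 in
y_c = 1703459.01 / 21179.87 = 80.43 in

x_c = 64.07 in, y_c = 80.43 in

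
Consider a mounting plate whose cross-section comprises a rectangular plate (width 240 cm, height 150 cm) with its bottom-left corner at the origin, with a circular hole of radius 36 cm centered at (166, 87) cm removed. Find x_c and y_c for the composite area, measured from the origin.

x_c = 114.13 cm, y_c = 73.47 cm

Part | A | x̄ᵢ | ȳᵢ | A·x̄ᵢ | A·ȳᵢ
plate | 36000.00 | 120.00 | 75.00 | 4320000.00 | 2700000.00
hole | -4071.50 | 166.00 | 87.00 | -675869.68 | -354220.85
Σ | 31928.50 |  |  | 3644130.32 | 2345779.15
x_c = 3644130.32 / 31928.50 = 114.13 cm
y_c = 2345779.15 / 31928.50 = 73.47 cm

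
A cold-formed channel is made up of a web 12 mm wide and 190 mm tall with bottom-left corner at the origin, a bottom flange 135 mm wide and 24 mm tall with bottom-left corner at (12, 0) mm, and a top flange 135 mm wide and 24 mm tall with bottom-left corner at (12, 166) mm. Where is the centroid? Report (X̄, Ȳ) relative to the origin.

Part | A | x̄ᵢ | ȳᵢ | A·x̄ᵢ | A·ȳᵢ
web | 2280.00 | 6.00 | 95.00 | 13680.00 | 216600.00
bottom flange | 3240.00 | 79.50 | 12.00 | 257580.00 | 38880.00
top flange | 3240.00 | 79.50 | 178.00 | 257580.00 | 576720.00
Σ | 8760.00 |  |  | 528840.00 | 832200.00
X̄ = 528840.00 / 8760.00 = 60.37 mm
Ȳ = 832200.00 / 8760.00 = 95.00 mm

X̄ = 60.37 mm, Ȳ = 95.00 mm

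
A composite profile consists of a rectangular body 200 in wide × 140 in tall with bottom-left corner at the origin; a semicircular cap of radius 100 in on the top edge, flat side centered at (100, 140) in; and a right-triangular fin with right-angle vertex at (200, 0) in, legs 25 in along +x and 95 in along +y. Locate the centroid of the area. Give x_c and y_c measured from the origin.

Part | A | x̄ᵢ | ȳᵢ | A·x̄ᵢ | A·ȳᵢ
rectangular body | 28000.00 | 100.00 | 70.00 | 2800000.00 | 1960000.00
semicircular top | 15707.96 | 100.00 | 182.44 | 1570796.33 | 2865781.52
triangular fin | 1187.50 | 208.33 | 31.67 | 247395.83 | 37604.17
Σ | 44895.46 |  |  | 4618192.16 | 4863385.69
x_c = 4618192.16 / 44895.46 = 102.87 in
y_c = 4863385.69 / 44895.46 = 108.33 in

x_c = 102.87 in, y_c = 108.33 in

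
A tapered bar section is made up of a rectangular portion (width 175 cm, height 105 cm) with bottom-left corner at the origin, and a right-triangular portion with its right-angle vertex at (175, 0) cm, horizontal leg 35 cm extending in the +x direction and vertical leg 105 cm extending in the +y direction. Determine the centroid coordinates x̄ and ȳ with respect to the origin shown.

Part | A | x̄ᵢ | ȳᵢ | A·x̄ᵢ | A·ȳᵢ
rectangular portion | 18375.00 | 87.50 | 52.50 | 1607812.50 | 964687.50
triangular portion | 1837.50 | 186.67 | 35.00 | 343000.00 | 64312.50
Σ | 20212.50 |  |  | 1950812.50 | 1029000.00
x̄ = 1950812.50 / 20212.50 = 96.52 cm
ȳ = 1029000.00 / 20212.50 = 50.91 cm

x̄ = 96.52 cm, ȳ = 50.91 cm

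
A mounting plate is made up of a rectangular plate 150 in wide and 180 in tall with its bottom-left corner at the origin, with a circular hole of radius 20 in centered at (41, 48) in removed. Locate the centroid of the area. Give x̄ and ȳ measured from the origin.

x̄ = 76.66 in, ȳ = 92.05 in

plate: A = 150 × 180 = 27000.00, centroid at (75.00, 90.00).
hole: A = −π·20² = -1256.64, centroid at (41.00, 48.00).
ΣA = 25743.36 in²
ΣAx̄ = (27000.00)(75.00) + (-1256.64)(41.00) = 1973477.88 in³
ΣAȳ = (27000.00)(90.00) + (-1256.64)(48.00) = 2369681.42 in³
x̄ = 1973477.88 / 25743.36 = 76.66 in
ȳ = 2369681.42 / 25743.36 = 92.05 in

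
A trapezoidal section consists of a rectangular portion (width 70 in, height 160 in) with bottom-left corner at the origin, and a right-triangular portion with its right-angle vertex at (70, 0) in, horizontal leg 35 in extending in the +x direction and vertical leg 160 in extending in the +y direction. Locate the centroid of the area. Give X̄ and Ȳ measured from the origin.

X̄ = 44.33 in, Ȳ = 74.67 in

rectangular portion: A = 70 × 160 = 11200.00, centroid at (35.00, 80.00).
triangular portion: A = ½·35·160 = 2800.00, centroid at (81.67, 53.33).
ΣA = 14000.00 in²
ΣAX̄ = (11200.00)(35.00) + (2800.00)(81.67) = 620666.67 in³
ΣAȲ = (11200.00)(80.00) + (2800.00)(53.33) = 1045333.33 in³
X̄ = 620666.67 / 14000.00 = 44.33 in
Ȳ = 1045333.33 / 14000.00 = 74.67 in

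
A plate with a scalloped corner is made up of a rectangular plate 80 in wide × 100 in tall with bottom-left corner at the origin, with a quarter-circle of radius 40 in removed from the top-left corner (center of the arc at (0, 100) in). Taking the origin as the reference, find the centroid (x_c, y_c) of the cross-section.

plate: A = 80 × 100 = 8000.00, centroid at (40.00, 50.00).
removed quarter-circle: A = −¼π·40² = -1256.64, centroid at (16.98, 83.02).
ΣA = 6743.36 in², ΣAx_c = 298666.67 in³, ΣAy_c = 295669.63 in³.
x_c = 298666.67/6743.36 = 44.29 in; y_c = 295669.63/6743.36 = 43.85 in.

x_c = 44.29 in, y_c = 43.85 in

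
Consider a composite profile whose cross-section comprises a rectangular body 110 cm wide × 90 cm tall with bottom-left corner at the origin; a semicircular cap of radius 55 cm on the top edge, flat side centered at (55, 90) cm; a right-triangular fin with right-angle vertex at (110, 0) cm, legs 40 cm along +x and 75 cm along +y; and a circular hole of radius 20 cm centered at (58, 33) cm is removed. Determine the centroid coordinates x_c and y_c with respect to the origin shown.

x_c = 61.63 cm, y_c = 65.80 cm

rectangular body: A = 110 × 90 = 9900.00, centroid at (55.00, 45.00).
semicircular top: A = ½π·55² = 4751.66, centroid at (55.00, 113.34).
triangular fin: A = ½·40·75 = 1500.00, centroid at (123.33, 25.00).
hole: A = −π·20² = -1256.64, centroid at (58.00, 33.00).
ΣA = 14895.02 cm²
ΣAx_c = (9900.00)(55.00) + (4751.66)(55.00) + (1500.00)(123.33) + (-1256.64)(58.00) = 917956.29 cm³
ΣAy_c = (9900.00)(45.00) + (4751.66)(113.34) + (1500.00)(25.00) + (-1256.64)(33.00) = 980096.94 cm³
x_c = 917956.29 / 14895.02 = 61.63 cm
y_c = 980096.94 / 14895.02 = 65.80 cm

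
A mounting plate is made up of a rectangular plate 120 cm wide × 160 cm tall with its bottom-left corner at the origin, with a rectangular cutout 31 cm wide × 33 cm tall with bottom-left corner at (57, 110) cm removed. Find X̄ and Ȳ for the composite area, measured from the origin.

X̄ = 59.30 cm, Ȳ = 77.38 cm

plate: A = 120 × 160 = 19200.00, centroid at (60.00, 80.00).
hole: A = −(31 × 33) = -1023.00, centroid at (72.50, 126.50).
ΣA = 18177.00 cm², ΣAX̄ = 1077832.50 cm³, ΣAȲ = 1406590.50 cm³.
X̄ = 1077832.50/18177.00 = 59.30 cm; Ȳ = 1406590.50/18177.00 = 77.38 cm.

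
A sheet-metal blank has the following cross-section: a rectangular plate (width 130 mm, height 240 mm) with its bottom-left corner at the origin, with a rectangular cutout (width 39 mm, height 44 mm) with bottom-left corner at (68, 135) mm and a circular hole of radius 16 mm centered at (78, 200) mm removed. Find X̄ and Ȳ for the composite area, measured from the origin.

Part | A | x̄ᵢ | ȳᵢ | A·x̄ᵢ | A·ȳᵢ
plate | 31200.00 | 65.00 | 120.00 | 2028000.00 | 3744000.00
hole 1 | -1716.00 | 87.50 | 157.00 | -150150.00 | -269412.00
hole 2 | -804.25 | 78.00 | 200.00 | -62731.32 | -160849.54
Σ | 28679.75 |  |  | 1815118.68 | 3313738.46
X̄ = 1815118.68 / 28679.75 = 63.29 mm
Ȳ = 3313738.46 / 28679.75 = 115.54 mm

X̄ = 63.29 mm, Ȳ = 115.54 mm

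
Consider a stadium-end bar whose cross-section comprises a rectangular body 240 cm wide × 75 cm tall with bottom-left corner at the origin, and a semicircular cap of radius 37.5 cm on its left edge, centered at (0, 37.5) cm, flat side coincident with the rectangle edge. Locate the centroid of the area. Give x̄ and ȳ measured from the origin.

x̄ = 105.14 cm, ȳ = 37.50 cm

rectangular body: A = 240 × 75 = 18000.00, centroid at (120.00, 37.50).
semicircular end: A = ½π·37.5² = 2208.93, centroid at (-15.92, 37.50).
ΣA = 20208.93 cm², ΣAx̄ = 2124843.75 cm³, ΣAȳ = 757834.96 cm³.
x̄ = 2124843.75/20208.93 = 105.14 cm; ȳ = 757834.96/20208.93 = 37.50 cm.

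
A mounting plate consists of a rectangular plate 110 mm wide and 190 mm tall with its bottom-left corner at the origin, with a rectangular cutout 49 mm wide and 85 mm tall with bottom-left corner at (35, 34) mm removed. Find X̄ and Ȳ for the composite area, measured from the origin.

X̄ = 53.88 mm, Ȳ = 99.60 mm

Part | A | x̄ᵢ | ȳᵢ | A·x̄ᵢ | A·ȳᵢ
plate | 20900.00 | 55.00 | 95.00 | 1149500.00 | 1985500.00
hole | -4165.00 | 59.50 | 76.50 | -247817.50 | -318622.50
Σ | 16735.00 |  |  | 901682.50 | 1666877.50
X̄ = 901682.50 / 16735.00 = 53.88 mm
Ȳ = 1666877.50 / 16735.00 = 99.60 mm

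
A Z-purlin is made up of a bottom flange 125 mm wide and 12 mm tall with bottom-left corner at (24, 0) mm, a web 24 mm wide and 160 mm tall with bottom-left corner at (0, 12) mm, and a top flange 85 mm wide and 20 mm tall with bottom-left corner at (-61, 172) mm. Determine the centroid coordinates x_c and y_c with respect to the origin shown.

bottom flange: A = 125 × 12 = 1500.00, centroid at (86.50, 6.00).
web: A = 24 × 160 = 3840.00, centroid at (12.00, 92.00).
top flange: A = 85 × 20 = 1700.00, centroid at (-18.50, 182.00).
ΣA = 7040.00 mm², ΣAx_c = 144380.00 mm³, ΣAy_c = 671680.00 mm³.
x_c = 144380.00/7040.00 = 20.51 mm; y_c = 671680.00/7040.00 = 95.41 mm.

x_c = 20.51 mm, y_c = 95.41 mm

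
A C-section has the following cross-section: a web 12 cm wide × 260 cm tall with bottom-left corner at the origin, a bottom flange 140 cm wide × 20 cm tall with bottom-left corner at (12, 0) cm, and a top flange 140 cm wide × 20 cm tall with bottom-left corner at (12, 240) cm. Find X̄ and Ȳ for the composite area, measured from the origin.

X̄ = 54.81 cm, Ȳ = 130.00 cm

web: A = 12 × 260 = 3120.00, centroid at (6.00, 130.00).
bottom flange: A = 140 × 20 = 2800.00, centroid at (82.00, 10.00).
top flange: A = 140 × 20 = 2800.00, centroid at (82.00, 250.00).
ΣA = 8720.00 cm², ΣAX̄ = 477920.00 cm³, ΣAȲ = 1133600.00 cm³.
X̄ = 477920.00/8720.00 = 54.81 cm; Ȳ = 1133600.00/8720.00 = 130.00 cm.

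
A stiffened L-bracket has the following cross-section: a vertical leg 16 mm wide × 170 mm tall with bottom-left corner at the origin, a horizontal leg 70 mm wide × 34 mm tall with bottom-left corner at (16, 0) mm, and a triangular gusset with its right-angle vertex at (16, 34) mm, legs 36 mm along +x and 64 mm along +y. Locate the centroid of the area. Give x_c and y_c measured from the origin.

x_c = 28.05 mm, y_c = 53.65 mm

vertical leg: A = 16 × 170 = 2720.00, centroid at (8.00, 85.00).
horizontal leg: A = 70 × 34 = 2380.00, centroid at (51.00, 17.00).
gusset: A = ½·36·64 = 1152.00, centroid at (28.00, 55.33).
ΣA = 6252.00 mm², ΣAx_c = 175396.00 mm³, ΣAy_c = 335404.00 mm³.
x_c = 175396.00/6252.00 = 28.05 mm; y_c = 335404.00/6252.00 = 53.65 mm.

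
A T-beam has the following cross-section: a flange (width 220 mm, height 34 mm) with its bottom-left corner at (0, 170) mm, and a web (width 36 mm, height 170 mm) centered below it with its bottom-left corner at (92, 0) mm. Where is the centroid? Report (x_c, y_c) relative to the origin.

x_c = 110.00 mm, y_c = 141.10 mm

Part | A | x̄ᵢ | ȳᵢ | A·x̄ᵢ | A·ȳᵢ
web | 6120.00 | 110.00 | 85.00 | 673200.00 | 520200.00
flange | 7480.00 | 110.00 | 187.00 | 822800.00 | 1398760.00
Σ | 13600.00 |  |  | 1496000.00 | 1918960.00
x_c = 1496000.00 / 13600.00 = 110.00 mm
y_c = 1918960.00 / 13600.00 = 141.10 mm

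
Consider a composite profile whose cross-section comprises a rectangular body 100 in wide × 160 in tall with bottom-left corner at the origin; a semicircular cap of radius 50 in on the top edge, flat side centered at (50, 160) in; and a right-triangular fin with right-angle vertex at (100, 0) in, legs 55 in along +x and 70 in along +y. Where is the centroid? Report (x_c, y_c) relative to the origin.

x_c = 56.02 in, y_c = 93.20 in

rectangular body: A = 100 × 160 = 16000.00, centroid at (50.00, 80.00).
semicircular top: A = ½π·50² = 3926.99, centroid at (50.00, 181.22).
triangular fin: A = ½·55·70 = 1925.00, centroid at (118.33, 23.33).
ΣA = 21851.99 in², ΣAx_c = 1224141.21 in³, ΣAy_c = 2036568.53 in³.
x_c = 1224141.21/21851.99 = 56.02 in; y_c = 2036568.53/21851.99 = 93.20 in.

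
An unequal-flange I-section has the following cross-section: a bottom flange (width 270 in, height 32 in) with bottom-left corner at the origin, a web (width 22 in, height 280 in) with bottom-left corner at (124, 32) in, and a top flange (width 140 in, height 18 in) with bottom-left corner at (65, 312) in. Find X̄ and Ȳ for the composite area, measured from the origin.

X̄ = 135.00 in, Ȳ = 115.86 in

Part | A | x̄ᵢ | ȳᵢ | A·x̄ᵢ | A·ȳᵢ
bottom flange | 8640.00 | 135.00 | 16.00 | 1166400.00 | 138240.00
web | 6160.00 | 135.00 | 172.00 | 831600.00 | 1059520.00
top flange | 2520.00 | 135.00 | 321.00 | 340200.00 | 808920.00
Σ | 17320.00 |  |  | 2338200.00 | 2006680.00
X̄ = 2338200.00 / 17320.00 = 135.00 in
Ȳ = 2006680.00 / 17320.00 = 115.86 in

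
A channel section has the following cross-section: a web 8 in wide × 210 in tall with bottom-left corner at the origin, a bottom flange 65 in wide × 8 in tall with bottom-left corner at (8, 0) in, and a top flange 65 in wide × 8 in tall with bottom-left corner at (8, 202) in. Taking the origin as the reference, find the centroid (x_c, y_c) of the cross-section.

web: A = 8 × 210 = 1680.00, centroid at (4.00, 105.00).
bottom flange: A = 65 × 8 = 520.00, centroid at (40.50, 4.00).
top flange: A = 65 × 8 = 520.00, centroid at (40.50, 206.00).
ΣA = 2720.00 in², ΣAx_c = 48840.00 in³, ΣAy_c = 285600.00 in³.
x_c = 48840.00/2720.00 = 17.96 in; y_c = 285600.00/2720.00 = 105.00 in.

x_c = 17.96 in, y_c = 105.00 in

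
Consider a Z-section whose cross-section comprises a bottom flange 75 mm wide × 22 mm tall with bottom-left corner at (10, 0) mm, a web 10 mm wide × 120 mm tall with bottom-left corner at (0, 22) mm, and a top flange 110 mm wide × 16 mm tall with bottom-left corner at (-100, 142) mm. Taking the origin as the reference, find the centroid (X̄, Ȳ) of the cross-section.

X̄ = 1.12 mm, Ȳ = 82.55 mm

bottom flange: A = 75 × 22 = 1650.00, centroid at (47.50, 11.00).
web: A = 10 × 120 = 1200.00, centroid at (5.00, 82.00).
top flange: A = 110 × 16 = 1760.00, centroid at (-45.00, 150.00).
ΣA = 4610.00 mm², ΣAX̄ = 5175.00 mm³, ΣAȲ = 380550.00 mm³.
X̄ = 5175.00/4610.00 = 1.12 mm; Ȳ = 380550.00/4610.00 = 82.55 mm.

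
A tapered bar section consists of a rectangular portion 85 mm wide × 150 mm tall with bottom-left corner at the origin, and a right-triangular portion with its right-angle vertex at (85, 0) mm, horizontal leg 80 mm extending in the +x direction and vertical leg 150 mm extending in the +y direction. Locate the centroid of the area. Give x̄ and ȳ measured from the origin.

x̄ = 64.63 mm, ȳ = 67.00 mm

rectangular portion: A = 85 × 150 = 12750.00, centroid at (42.50, 75.00).
triangular portion: A = ½·80·150 = 6000.00, centroid at (111.67, 50.00).
ΣA = 18750.00 mm²
ΣAx̄ = (12750.00)(42.50) + (6000.00)(111.67) = 1211875.00 mm³
ΣAȳ = (12750.00)(75.00) + (6000.00)(50.00) = 1256250.00 mm³
x̄ = 1211875.00 / 18750.00 = 64.63 mm
ȳ = 1256250.00 / 18750.00 = 67.00 mm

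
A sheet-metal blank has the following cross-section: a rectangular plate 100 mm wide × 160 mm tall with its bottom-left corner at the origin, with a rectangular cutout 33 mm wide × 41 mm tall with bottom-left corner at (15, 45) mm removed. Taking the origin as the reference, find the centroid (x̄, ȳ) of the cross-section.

plate: A = 100 × 160 = 16000.00, centroid at (50.00, 80.00).
hole: A = −(33 × 41) = -1353.00, centroid at (31.50, 65.50).
ΣA = 14647.00 mm²
ΣAx̄ = (16000.00)(50.00) + (-1353.00)(31.50) = 757380.50 mm³
ΣAȳ = (16000.00)(80.00) + (-1353.00)(65.50) = 1191378.50 mm³
x̄ = 757380.50 / 14647.00 = 51.71 mm
ȳ = 1191378.50 / 14647.00 = 81.34 mm

x̄ = 51.71 mm, ȳ = 81.34 mm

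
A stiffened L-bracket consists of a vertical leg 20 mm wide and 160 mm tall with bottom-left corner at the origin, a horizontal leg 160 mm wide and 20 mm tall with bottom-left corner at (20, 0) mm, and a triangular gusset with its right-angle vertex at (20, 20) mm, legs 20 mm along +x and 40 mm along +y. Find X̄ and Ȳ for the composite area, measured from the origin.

Part | A | x̄ᵢ | ȳᵢ | A·x̄ᵢ | A·ȳᵢ
vertical leg | 3200.00 | 10.00 | 80.00 | 32000.00 | 256000.00
horizontal leg | 3200.00 | 100.00 | 10.00 | 320000.00 | 32000.00
gusset | 400.00 | 26.67 | 33.33 | 10666.67 | 13333.33
Σ | 6800.00 |  |  | 362666.67 | 301333.33
X̄ = 362666.67 / 6800.00 = 53.33 mm
Ȳ = 301333.33 / 6800.00 = 44.31 mm

X̄ = 53.33 mm, Ȳ = 44.31 mm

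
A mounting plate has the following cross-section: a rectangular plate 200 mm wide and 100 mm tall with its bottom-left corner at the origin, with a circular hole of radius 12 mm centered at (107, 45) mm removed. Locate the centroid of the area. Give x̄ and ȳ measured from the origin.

Part | A | x̄ᵢ | ȳᵢ | A·x̄ᵢ | A·ȳᵢ
plate | 20000.00 | 100.00 | 50.00 | 2000000.00 | 1000000.00
hole | -452.39 | 107.00 | 45.00 | -48405.66 | -20357.52
Σ | 19547.61 |  |  | 1951594.34 | 979642.48
x̄ = 1951594.34 / 19547.61 = 99.84 mm
ȳ = 979642.48 / 19547.61 = 50.12 mm

x̄ = 99.84 mm, ȳ = 50.12 mm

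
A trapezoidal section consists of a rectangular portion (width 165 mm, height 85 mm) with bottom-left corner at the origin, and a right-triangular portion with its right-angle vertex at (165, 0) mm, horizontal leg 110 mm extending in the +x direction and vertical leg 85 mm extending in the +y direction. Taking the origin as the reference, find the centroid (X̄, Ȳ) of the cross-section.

rectangular portion: A = 165 × 85 = 14025.00, centroid at (82.50, 42.50).
triangular portion: A = ½·110·85 = 4675.00, centroid at (201.67, 28.33).
ΣA = 18700.00 mm²
ΣAX̄ = (14025.00)(82.50) + (4675.00)(201.67) = 2099854.17 mm³
ΣAȲ = (14025.00)(42.50) + (4675.00)(28.33) = 728520.83 mm³
X̄ = 2099854.17 / 18700.00 = 112.29 mm
Ȳ = 728520.83 / 18700.00 = 38.96 mm

X̄ = 112.29 mm, Ȳ = 38.96 mm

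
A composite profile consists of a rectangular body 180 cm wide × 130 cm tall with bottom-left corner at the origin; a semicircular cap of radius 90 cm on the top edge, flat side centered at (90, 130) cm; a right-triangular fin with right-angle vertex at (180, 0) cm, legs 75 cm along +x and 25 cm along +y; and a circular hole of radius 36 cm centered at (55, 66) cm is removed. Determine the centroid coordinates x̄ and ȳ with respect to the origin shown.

rectangular body: A = 180 × 130 = 23400.00, centroid at (90.00, 65.00).
semicircular top: A = ½π·90² = 12723.45, centroid at (90.00, 168.20).
triangular fin: A = ½·75·25 = 937.50, centroid at (205.00, 8.33).
hole: A = −π·36² = -4071.50, centroid at (55.00, 66.00).
ΣA = 32989.45 cm², ΣAx̄ = 3219365.30 cm³, ΣAȳ = 3400141.76 cm³.
x̄ = 3219365.30/32989.45 = 97.59 cm; ȳ = 3400141.76/32989.45 = 103.07 cm.

x̄ = 97.59 cm, ȳ = 103.07 cm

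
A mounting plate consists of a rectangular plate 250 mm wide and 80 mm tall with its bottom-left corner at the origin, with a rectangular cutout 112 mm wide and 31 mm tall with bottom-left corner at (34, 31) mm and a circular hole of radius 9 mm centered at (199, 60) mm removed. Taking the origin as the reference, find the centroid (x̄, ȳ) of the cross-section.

plate: A = 250 × 80 = 20000.00, centroid at (125.00, 40.00).
hole 1: A = −(112 × 31) = -3472.00, centroid at (90.00, 46.50).
hole 2: A = −π·9² = -254.47, centroid at (199.00, 60.00).
ΣA = 16273.53 mm²
ΣAx̄ = (20000.00)(125.00) + (-3472.00)(90.00) + (-254.47)(199.00) = 2136880.67 mm³
ΣAȳ = (20000.00)(40.00) + (-3472.00)(46.50) + (-254.47)(60.00) = 623283.86 mm³
x̄ = 2136880.67 / 16273.53 = 131.31 mm
ȳ = 623283.86 / 16273.53 = 38.30 mm

x̄ = 131.31 mm, ȳ = 38.30 mm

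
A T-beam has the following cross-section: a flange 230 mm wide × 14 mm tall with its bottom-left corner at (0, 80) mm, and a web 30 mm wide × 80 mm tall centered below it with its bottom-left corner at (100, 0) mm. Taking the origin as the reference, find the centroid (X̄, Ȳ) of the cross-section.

X̄ = 115.00 mm, Ȳ = 66.93 mm

web: A = 30 × 80 = 2400.00, centroid at (115.00, 40.00).
flange: A = 230 × 14 = 3220.00, centroid at (115.00, 87.00).
ΣA = 5620.00 mm²
ΣAX̄ = (2400.00)(115.00) + (3220.00)(115.00) = 646300.00 mm³
ΣAȲ = (2400.00)(40.00) + (3220.00)(87.00) = 376140.00 mm³
X̄ = 646300.00 / 5620.00 = 115.00 mm
Ȳ = 376140.00 / 5620.00 = 66.93 mm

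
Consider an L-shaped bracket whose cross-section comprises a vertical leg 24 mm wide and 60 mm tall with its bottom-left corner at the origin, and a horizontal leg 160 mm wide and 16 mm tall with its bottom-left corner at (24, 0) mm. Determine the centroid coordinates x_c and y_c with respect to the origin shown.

x_c = 70.88 mm, y_c = 15.92 mm

Part | A | x̄ᵢ | ȳᵢ | A·x̄ᵢ | A·ȳᵢ
vertical leg | 1440.00 | 12.00 | 30.00 | 17280.00 | 43200.00
horizontal leg | 2560.00 | 104.00 | 8.00 | 266240.00 | 20480.00
Σ | 4000.00 |  |  | 283520.00 | 63680.00
x_c = 283520.00 / 4000.00 = 70.88 mm
y_c = 63680.00 / 4000.00 = 15.92 mm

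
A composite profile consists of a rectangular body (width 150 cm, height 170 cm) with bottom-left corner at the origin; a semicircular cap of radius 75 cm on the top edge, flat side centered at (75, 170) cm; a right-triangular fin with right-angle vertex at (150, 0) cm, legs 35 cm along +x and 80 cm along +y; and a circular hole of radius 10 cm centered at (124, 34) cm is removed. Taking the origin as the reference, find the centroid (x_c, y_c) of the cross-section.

x_c = 77.99 cm, y_c = 112.29 cm

rectangular body: A = 150 × 170 = 25500.00, centroid at (75.00, 85.00).
semicircular top: A = ½π·75² = 8835.73, centroid at (75.00, 201.83).
triangular fin: A = ½·35·80 = 1400.00, centroid at (161.67, 26.67).
hole: A = −π·10² = -314.16, centroid at (124.00, 34.00).
ΣA = 35421.57 cm²
ΣAx_c = (25500.00)(75.00) + (8835.73)(75.00) + (1400.00)(161.67) + (-314.16)(124.00) = 2762557.28 cm³
ΣAy_c = (25500.00)(85.00) + (8835.73)(201.83) + (1400.00)(26.67) + (-314.16)(34.00) = 3977475.91 cm³
x_c = 2762557.28 / 35421.57 = 77.99 cm
y_c = 3977475.91 / 35421.57 = 112.29 cm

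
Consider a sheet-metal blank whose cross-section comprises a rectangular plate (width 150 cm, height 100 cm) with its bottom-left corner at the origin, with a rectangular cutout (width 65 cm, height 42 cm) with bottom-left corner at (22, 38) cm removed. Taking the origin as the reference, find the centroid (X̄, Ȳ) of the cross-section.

X̄ = 79.56 cm, Ȳ = 48.00 cm

plate: A = 150 × 100 = 15000.00, centroid at (75.00, 50.00).
hole: A = −(65 × 42) = -2730.00, centroid at (54.50, 59.00).
ΣA = 12270.00 cm², ΣAX̄ = 976215.00 cm³, ΣAȲ = 588930.00 cm³.
X̄ = 976215.00/12270.00 = 79.56 cm; Ȳ = 588930.00/12270.00 = 48.00 cm.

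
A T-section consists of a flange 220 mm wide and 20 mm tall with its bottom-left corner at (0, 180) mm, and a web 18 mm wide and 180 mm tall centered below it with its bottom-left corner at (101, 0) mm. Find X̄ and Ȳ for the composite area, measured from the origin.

web: A = 18 × 180 = 3240.00, centroid at (110.00, 90.00).
flange: A = 220 × 20 = 4400.00, centroid at (110.00, 190.00).
ΣA = 7640.00 mm²
ΣAX̄ = (3240.00)(110.00) + (4400.00)(110.00) = 840400.00 mm³
ΣAȲ = (3240.00)(90.00) + (4400.00)(190.00) = 1127600.00 mm³
X̄ = 840400.00 / 7640.00 = 110.00 mm
Ȳ = 1127600.00 / 7640.00 = 147.59 mm

X̄ = 110.00 mm, Ȳ = 147.59 mm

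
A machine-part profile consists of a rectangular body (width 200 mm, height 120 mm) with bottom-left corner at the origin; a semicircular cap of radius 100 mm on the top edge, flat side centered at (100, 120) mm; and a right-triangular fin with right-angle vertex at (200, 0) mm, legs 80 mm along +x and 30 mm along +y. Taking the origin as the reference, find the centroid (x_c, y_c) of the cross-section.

rectangular body: A = 200 × 120 = 24000.00, centroid at (100.00, 60.00).
semicircular top: A = ½π·100² = 15707.96, centroid at (100.00, 162.44).
triangular fin: A = ½·80·30 = 1200.00, centroid at (226.67, 10.00).
ΣA = 40907.96 mm²
ΣAx_c = (24000.00)(100.00) + (15707.96)(100.00) + (1200.00)(226.67) = 4242796.33 mm³
ΣAy_c = (24000.00)(60.00) + (15707.96)(162.44) + (1200.00)(10.00) = 4003622.26 mm³
x_c = 4242796.33 / 40907.96 = 103.72 mm
y_c = 4003622.26 / 40907.96 = 97.87 mm

x_c = 103.72 mm, y_c = 97.87 mm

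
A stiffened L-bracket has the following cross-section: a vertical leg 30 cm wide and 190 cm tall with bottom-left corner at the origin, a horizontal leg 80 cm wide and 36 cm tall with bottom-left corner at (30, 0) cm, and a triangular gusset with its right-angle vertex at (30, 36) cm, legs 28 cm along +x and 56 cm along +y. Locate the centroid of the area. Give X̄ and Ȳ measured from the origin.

vertical leg: A = 30 × 190 = 5700.00, centroid at (15.00, 95.00).
horizontal leg: A = 80 × 36 = 2880.00, centroid at (70.00, 18.00).
gusset: A = ½·28·56 = 784.00, centroid at (39.33, 54.67).
ΣA = 9364.00 cm²
ΣAX̄ = (5700.00)(15.00) + (2880.00)(70.00) + (784.00)(39.33) = 317937.33 cm³
ΣAȲ = (5700.00)(95.00) + (2880.00)(18.00) + (784.00)(54.67) = 636198.67 cm³
X̄ = 317937.33 / 9364.00 = 33.95 cm
Ȳ = 636198.67 / 9364.00 = 67.94 cm

X̄ = 33.95 cm, Ȳ = 67.94 cm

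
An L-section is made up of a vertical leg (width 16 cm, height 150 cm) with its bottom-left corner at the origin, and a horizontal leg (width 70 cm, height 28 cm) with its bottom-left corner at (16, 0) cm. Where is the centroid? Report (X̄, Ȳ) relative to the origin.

Part | A | x̄ᵢ | ȳᵢ | A·x̄ᵢ | A·ȳᵢ
vertical leg | 2400.00 | 8.00 | 75.00 | 19200.00 | 180000.00
horizontal leg | 1960.00 | 51.00 | 14.00 | 99960.00 | 27440.00
Σ | 4360.00 |  |  | 119160.00 | 207440.00
X̄ = 119160.00 / 4360.00 = 27.33 cm
Ȳ = 207440.00 / 4360.00 = 47.58 cm

X̄ = 27.33 cm, Ȳ = 47.58 cm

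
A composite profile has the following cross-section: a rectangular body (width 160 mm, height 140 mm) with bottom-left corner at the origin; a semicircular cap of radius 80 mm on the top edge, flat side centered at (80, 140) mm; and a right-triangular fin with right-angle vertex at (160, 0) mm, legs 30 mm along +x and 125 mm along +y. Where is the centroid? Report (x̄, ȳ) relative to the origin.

x̄ = 84.92 mm, ȳ = 98.90 mm

rectangular body: A = 160 × 140 = 22400.00, centroid at (80.00, 70.00).
semicircular top: A = ½π·80² = 10053.10, centroid at (80.00, 173.95).
triangular fin: A = ½·30·125 = 1875.00, centroid at (170.00, 41.67).
ΣA = 34328.10 mm²
ΣAx̄ = (22400.00)(80.00) + (10053.10)(80.00) + (1875.00)(170.00) = 2914997.72 mm³
ΣAȳ = (22400.00)(70.00) + (10053.10)(173.95) + (1875.00)(41.67) = 3394891.84 mm³
x̄ = 2914997.72 / 34328.10 = 84.92 mm
ȳ = 3394891.84 / 34328.10 = 98.90 mm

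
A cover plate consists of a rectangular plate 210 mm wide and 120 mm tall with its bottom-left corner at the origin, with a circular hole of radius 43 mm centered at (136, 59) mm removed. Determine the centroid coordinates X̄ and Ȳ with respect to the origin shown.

X̄ = 95.71 mm, Ȳ = 60.30 mm

plate: A = 210 × 120 = 25200.00, centroid at (105.00, 60.00).
hole: A = −π·43² = -5808.80, centroid at (136.00, 59.00).
ΣA = 19391.20 mm²
ΣAX̄ = (25200.00)(105.00) + (-5808.80)(136.00) = 1856002.54 mm³
ΣAȲ = (25200.00)(60.00) + (-5808.80)(59.00) = 1169280.52 mm³
X̄ = 1856002.54 / 19391.20 = 95.71 mm
Ȳ = 1169280.52 / 19391.20 = 60.30 mm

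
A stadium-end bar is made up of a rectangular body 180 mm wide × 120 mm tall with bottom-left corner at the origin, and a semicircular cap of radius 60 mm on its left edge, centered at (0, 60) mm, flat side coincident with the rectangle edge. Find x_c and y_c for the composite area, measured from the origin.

x_c = 66.04 mm, y_c = 60.00 mm

rectangular body: A = 180 × 120 = 21600.00, centroid at (90.00, 60.00).
semicircular end: A = ½π·60² = 5654.87, centroid at (-25.46, 60.00).
ΣA = 27254.87 mm², ΣAx_c = 1800000.00 mm³, ΣAy_c = 1635292.01 mm³.
x_c = 1800000.00/27254.87 = 66.04 mm; y_c = 1635292.01/27254.87 = 60.00 mm.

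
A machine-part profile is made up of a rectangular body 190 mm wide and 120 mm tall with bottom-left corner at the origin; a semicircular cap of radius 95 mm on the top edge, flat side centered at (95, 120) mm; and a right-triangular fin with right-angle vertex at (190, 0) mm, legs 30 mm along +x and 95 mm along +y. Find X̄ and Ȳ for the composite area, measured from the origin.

X̄ = 98.90 mm, Ȳ = 95.98 mm

Part | A | x̄ᵢ | ȳᵢ | A·x̄ᵢ | A·ȳᵢ
rectangular body | 22800.00 | 95.00 | 60.00 | 2166000.00 | 1368000.00
semicircular top | 14176.44 | 95.00 | 160.32 | 1346761.50 | 2272755.76
triangular fin | 1425.00 | 200.00 | 31.67 | 285000.00 | 45125.00
Σ | 38401.44 |  |  | 3797761.50 | 3685880.76
X̄ = 3797761.50 / 38401.44 = 98.90 mm
Ȳ = 3685880.76 / 38401.44 = 95.98 mm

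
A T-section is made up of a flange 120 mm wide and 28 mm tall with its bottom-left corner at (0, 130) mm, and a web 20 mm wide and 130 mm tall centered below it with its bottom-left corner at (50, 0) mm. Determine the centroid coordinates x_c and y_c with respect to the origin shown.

Part | A | x̄ᵢ | ȳᵢ | A·x̄ᵢ | A·ȳᵢ
web | 2600.00 | 60.00 | 65.00 | 156000.00 | 169000.00
flange | 3360.00 | 60.00 | 144.00 | 201600.00 | 483840.00
Σ | 5960.00 |  |  | 357600.00 | 652840.00
x_c = 357600.00 / 5960.00 = 60.00 mm
y_c = 652840.00 / 5960.00 = 109.54 mm

x_c = 60.00 mm, y_c = 109.54 mm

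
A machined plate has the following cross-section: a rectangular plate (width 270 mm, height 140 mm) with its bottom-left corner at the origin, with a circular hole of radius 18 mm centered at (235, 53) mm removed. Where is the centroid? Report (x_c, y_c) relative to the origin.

x_c = 132.23 mm, y_c = 70.47 mm

Part | A | x̄ᵢ | ȳᵢ | A·x̄ᵢ | A·ȳᵢ
plate | 37800.00 | 135.00 | 70.00 | 5103000.00 | 2646000.00
hole | -1017.88 | 235.00 | 53.00 | -239200.86 | -53947.43
Σ | 36782.12 |  |  | 4863799.14 | 2592052.57
x_c = 4863799.14 / 36782.12 = 132.23 mm
y_c = 2592052.57 / 36782.12 = 70.47 mm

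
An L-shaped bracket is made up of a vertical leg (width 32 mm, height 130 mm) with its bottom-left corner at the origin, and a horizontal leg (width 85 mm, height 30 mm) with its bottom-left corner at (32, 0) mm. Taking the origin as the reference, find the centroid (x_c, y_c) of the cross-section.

Part | A | x̄ᵢ | ȳᵢ | A·x̄ᵢ | A·ȳᵢ
vertical leg | 4160.00 | 16.00 | 65.00 | 66560.00 | 270400.00
horizontal leg | 2550.00 | 74.50 | 15.00 | 189975.00 | 38250.00
Σ | 6710.00 |  |  | 256535.00 | 308650.00
x_c = 256535.00 / 6710.00 = 38.23 mm
y_c = 308650.00 / 6710.00 = 46.00 mm

x_c = 38.23 mm, y_c = 46.00 mm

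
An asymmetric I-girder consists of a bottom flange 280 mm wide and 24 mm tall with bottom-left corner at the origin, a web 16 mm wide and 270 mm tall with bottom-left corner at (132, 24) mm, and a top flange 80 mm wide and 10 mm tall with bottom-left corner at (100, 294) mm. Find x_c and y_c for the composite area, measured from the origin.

Part | A | x̄ᵢ | ȳᵢ | A·x̄ᵢ | A·ȳᵢ
bottom flange | 6720.00 | 140.00 | 12.00 | 940800.00 | 80640.00
web | 4320.00 | 140.00 | 159.00 | 604800.00 | 686880.00
top flange | 800.00 | 140.00 | 299.00 | 112000.00 | 239200.00
Σ | 11840.00 |  |  | 1657600.00 | 1006720.00
x_c = 1657600.00 / 11840.00 = 140.00 mm
y_c = 1006720.00 / 11840.00 = 85.03 mm

x_c = 140.00 mm, y_c = 85.03 mm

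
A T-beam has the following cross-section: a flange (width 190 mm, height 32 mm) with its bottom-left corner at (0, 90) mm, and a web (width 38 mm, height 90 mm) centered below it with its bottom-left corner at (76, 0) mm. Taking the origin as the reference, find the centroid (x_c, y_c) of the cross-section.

web: A = 38 × 90 = 3420.00, centroid at (95.00, 45.00).
flange: A = 190 × 32 = 6080.00, centroid at (95.00, 106.00).
ΣA = 9500.00 mm²
ΣAx_c = (3420.00)(95.00) + (6080.00)(95.00) = 902500.00 mm³
ΣAy_c = (3420.00)(45.00) + (6080.00)(106.00) = 798380.00 mm³
x_c = 902500.00 / 9500.00 = 95.00 mm
y_c = 798380.00 / 9500.00 = 84.04 mm

x_c = 95.00 mm, y_c = 84.04 mm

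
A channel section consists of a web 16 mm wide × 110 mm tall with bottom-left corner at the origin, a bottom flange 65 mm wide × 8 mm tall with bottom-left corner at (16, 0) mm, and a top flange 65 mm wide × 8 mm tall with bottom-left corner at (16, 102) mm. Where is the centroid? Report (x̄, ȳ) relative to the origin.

x̄ = 23.04 mm, ȳ = 55.00 mm

web: A = 16 × 110 = 1760.00, centroid at (8.00, 55.00).
bottom flange: A = 65 × 8 = 520.00, centroid at (48.50, 4.00).
top flange: A = 65 × 8 = 520.00, centroid at (48.50, 106.00).
ΣA = 2800.00 mm²
ΣAx̄ = (1760.00)(8.00) + (520.00)(48.50) + (520.00)(48.50) = 64520.00 mm³
ΣAȳ = (1760.00)(55.00) + (520.00)(4.00) + (520.00)(106.00) = 154000.00 mm³
x̄ = 64520.00 / 2800.00 = 23.04 mm
ȳ = 154000.00 / 2800.00 = 55.00 mm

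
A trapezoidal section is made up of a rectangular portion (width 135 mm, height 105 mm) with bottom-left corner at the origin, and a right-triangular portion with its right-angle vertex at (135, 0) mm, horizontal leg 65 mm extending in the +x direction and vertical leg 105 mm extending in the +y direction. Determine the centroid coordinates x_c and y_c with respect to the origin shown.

x_c = 84.80 mm, y_c = 49.10 mm

rectangular portion: A = 135 × 105 = 14175.00, centroid at (67.50, 52.50).
triangular portion: A = ½·65·105 = 3412.50, centroid at (156.67, 35.00).
ΣA = 17587.50 mm²
ΣAx_c = (14175.00)(67.50) + (3412.50)(156.67) = 1491437.50 mm³
ΣAy_c = (14175.00)(52.50) + (3412.50)(35.00) = 863625.00 mm³
x_c = 1491437.50 / 17587.50 = 84.80 mm
y_c = 863625.00 / 17587.50 = 49.10 mm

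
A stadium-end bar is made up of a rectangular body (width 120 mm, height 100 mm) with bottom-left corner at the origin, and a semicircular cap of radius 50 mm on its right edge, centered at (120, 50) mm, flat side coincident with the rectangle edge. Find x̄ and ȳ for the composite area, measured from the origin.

rectangular body: A = 120 × 100 = 12000.00, centroid at (60.00, 50.00).
semicircular end: A = ½π·50² = 3926.99, centroid at (141.22, 50.00).
ΣA = 15926.99 mm²
ΣAx̄ = (12000.00)(60.00) + (3926.99)(141.22) = 1274572.23 mm³
ΣAȳ = (12000.00)(50.00) + (3926.99)(50.00) = 796349.54 mm³
x̄ = 1274572.23 / 15926.99 = 80.03 mm
ȳ = 796349.54 / 15926.99 = 50.00 mm

x̄ = 80.03 mm, ȳ = 50.00 mm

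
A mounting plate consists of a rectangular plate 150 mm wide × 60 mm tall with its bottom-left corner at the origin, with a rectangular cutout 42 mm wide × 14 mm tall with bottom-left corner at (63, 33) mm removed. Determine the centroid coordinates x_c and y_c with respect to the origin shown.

Part | A | x̄ᵢ | ȳᵢ | A·x̄ᵢ | A·ȳᵢ
plate | 9000.00 | 75.00 | 30.00 | 675000.00 | 270000.00
hole | -588.00 | 84.00 | 40.00 | -49392.00 | -23520.00
Σ | 8412.00 |  |  | 625608.00 | 246480.00
x_c = 625608.00 / 8412.00 = 74.37 mm
y_c = 246480.00 / 8412.00 = 29.30 mm

x_c = 74.37 mm, y_c = 29.30 mm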